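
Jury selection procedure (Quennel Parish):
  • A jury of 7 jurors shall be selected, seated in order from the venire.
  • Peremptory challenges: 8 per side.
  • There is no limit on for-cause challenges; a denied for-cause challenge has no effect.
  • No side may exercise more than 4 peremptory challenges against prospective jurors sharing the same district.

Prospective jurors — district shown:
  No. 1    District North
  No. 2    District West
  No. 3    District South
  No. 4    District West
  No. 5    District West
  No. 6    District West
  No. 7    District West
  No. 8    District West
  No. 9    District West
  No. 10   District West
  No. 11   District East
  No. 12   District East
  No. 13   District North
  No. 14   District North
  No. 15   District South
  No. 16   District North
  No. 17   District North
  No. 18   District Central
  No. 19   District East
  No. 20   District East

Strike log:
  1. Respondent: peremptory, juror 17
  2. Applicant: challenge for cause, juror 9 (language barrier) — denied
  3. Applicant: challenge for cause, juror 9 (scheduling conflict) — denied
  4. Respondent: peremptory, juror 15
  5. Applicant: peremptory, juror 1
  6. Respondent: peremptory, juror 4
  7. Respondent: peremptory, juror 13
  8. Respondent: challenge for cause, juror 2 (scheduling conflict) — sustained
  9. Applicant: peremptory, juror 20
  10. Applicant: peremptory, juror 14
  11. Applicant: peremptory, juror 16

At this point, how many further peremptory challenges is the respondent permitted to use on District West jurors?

Respondent peremptories so far: #17, #15, #4, #13 — 4 of 8 used, 4 left overall.
Against District West: #4 — 1 used; per-district cap 4 leaves 3.
Binding limit: min(4, 3) = 3.

3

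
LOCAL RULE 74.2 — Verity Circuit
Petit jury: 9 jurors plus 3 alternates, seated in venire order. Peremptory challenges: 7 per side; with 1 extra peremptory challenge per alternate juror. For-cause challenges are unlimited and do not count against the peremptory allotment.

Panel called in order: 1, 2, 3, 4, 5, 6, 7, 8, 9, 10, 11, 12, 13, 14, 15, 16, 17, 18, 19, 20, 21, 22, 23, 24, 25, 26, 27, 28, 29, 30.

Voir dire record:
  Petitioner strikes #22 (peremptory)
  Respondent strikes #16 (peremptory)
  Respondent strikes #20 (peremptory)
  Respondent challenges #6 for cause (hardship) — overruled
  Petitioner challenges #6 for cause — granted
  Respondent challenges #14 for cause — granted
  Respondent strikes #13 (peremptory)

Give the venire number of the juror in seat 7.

Removed: #6, #13, #14, #16, #20, #22.
Seating in order: seats 1–9 → #1, #2, #3, #4, #5, #7, #8, #9, #10; alternates → #11, #12, #15.
So seat 7 is #8.

8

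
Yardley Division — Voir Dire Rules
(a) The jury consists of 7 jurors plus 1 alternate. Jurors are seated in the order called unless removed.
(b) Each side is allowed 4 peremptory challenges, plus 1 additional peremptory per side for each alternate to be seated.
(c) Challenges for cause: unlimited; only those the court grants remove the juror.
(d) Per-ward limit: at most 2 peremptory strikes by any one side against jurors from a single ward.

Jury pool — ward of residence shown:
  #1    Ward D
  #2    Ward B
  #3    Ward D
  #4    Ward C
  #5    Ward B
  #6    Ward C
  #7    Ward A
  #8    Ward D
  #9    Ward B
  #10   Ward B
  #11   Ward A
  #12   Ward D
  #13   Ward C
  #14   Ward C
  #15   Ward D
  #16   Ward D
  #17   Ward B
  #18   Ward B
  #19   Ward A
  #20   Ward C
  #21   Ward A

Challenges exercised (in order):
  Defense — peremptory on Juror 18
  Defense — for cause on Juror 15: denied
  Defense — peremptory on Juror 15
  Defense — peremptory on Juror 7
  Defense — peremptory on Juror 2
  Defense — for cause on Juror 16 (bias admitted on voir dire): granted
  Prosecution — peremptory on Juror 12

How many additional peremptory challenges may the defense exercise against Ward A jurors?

1

Defense peremptories so far: #18, #15, #7, #2 — 4 of 5 used, 1 left overall.
Against Ward A: #7 — 1 used; per-ward cap 2 leaves 1.
Binding limit: min(1, 1) = 1.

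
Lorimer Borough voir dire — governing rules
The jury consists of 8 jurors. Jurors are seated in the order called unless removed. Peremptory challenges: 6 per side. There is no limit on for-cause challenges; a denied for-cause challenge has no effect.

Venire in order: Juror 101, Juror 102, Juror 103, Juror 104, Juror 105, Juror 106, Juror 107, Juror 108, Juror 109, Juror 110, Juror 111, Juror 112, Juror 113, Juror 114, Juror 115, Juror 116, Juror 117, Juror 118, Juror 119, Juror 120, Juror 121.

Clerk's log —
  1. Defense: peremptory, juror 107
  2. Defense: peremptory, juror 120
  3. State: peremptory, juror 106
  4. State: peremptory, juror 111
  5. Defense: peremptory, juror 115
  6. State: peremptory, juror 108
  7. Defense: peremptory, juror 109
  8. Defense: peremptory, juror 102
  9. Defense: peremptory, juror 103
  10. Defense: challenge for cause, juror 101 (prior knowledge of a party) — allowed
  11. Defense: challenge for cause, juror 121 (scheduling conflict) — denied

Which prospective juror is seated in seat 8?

117

Removed: #101, #102, #103, #106, #107, #108, #109, #111, #115, #120. (#121 stays — for-cause denied.)
Filling seats in venire order through position 8: #104, #105, #110, #112, #113, #114, #116, #117.
So seat 8 is #117.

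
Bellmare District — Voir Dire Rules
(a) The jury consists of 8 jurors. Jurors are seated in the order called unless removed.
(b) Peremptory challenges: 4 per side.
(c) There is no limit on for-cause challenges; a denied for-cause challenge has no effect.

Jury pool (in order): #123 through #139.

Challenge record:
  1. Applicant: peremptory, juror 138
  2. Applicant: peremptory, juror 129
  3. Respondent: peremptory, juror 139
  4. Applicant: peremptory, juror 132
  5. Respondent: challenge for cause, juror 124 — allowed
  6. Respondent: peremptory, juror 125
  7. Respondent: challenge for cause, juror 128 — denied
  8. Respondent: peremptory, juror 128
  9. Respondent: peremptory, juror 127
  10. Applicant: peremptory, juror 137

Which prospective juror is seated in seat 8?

Removed: #124, #125, #127, #128, #129, #132, #137, #138, #139.
Filling seats in venire order through position 8: #123, #126, #130, #131, #133, #134, #135, #136.
So seat 8 is #136.

136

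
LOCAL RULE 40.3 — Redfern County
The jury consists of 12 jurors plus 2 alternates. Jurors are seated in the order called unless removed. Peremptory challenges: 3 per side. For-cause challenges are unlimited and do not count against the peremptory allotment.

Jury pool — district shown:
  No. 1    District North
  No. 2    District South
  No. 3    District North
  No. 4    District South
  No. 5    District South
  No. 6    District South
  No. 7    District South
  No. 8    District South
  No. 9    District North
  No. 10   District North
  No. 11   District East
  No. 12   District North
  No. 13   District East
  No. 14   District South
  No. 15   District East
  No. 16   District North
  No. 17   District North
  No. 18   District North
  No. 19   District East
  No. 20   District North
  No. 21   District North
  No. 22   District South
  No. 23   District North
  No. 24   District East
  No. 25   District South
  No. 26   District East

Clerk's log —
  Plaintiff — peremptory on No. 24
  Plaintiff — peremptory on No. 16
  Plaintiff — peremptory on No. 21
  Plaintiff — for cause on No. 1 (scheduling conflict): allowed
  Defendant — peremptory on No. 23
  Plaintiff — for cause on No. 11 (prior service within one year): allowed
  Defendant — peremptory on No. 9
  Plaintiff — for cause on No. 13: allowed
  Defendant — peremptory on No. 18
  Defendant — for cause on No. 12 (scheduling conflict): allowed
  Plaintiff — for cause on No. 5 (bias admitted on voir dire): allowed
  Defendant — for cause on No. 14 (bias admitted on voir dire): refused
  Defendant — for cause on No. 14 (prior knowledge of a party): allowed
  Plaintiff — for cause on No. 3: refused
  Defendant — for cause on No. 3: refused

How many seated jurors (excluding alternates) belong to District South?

6

Removed: #1, #5, #9, #11, #12, #13, #14, #16, #18, #21, #23, #24.
Seated jurors 1–12: #2, #3, #4, #6, #7, #8, #10, #15, #17, #19, #20, #22 (alternates #25, #26 not counted).
Of those, in District South: #2, #4, #6, #7, #8, #22 → 6.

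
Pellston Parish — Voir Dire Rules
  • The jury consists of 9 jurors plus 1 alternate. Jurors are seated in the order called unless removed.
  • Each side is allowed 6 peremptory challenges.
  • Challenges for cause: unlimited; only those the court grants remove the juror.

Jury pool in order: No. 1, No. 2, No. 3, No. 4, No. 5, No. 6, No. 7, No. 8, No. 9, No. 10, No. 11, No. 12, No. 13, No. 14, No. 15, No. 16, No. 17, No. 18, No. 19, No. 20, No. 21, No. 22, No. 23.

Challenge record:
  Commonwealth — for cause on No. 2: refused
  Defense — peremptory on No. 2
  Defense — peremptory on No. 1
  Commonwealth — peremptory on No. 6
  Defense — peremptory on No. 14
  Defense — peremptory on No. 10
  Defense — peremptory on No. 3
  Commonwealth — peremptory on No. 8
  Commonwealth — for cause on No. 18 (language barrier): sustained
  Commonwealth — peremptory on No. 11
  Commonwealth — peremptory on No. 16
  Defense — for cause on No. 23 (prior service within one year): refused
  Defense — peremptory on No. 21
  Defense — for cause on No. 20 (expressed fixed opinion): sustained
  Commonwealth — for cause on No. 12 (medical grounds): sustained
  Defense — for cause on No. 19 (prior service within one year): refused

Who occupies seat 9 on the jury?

22

Removed: #1, #2, #3, #6, #8, #10, #11, #12, #14, #16, #18, #20, #21. (#19, #23 stay — for-cause denied.)
Seating in order: seats 1–9 → #4, #5, #7, #9, #13, #15, #17, #19, #22; alternates → #23.
So seat 9 is #22.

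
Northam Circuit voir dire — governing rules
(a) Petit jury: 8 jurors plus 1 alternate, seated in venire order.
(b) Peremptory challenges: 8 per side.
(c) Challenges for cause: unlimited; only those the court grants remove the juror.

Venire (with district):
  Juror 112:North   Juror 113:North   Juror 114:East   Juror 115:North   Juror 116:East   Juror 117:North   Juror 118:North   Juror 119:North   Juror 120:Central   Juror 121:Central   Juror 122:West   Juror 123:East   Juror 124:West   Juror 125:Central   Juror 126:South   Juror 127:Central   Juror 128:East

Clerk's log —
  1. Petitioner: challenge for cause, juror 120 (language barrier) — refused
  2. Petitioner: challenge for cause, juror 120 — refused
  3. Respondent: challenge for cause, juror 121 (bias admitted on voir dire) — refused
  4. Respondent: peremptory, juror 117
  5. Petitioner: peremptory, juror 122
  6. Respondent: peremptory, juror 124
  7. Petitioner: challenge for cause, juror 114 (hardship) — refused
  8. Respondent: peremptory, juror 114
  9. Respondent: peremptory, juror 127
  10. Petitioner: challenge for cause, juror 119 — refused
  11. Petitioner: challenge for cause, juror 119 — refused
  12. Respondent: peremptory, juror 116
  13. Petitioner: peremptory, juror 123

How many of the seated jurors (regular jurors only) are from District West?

0

Removed: #114, #116, #117, #122, #123, #124, #127.
Seated jurors 1–8: #112, #113, #115, #118, #119, #120, #121, #125 (alternates #126 not counted).
None of those are in District West → 0.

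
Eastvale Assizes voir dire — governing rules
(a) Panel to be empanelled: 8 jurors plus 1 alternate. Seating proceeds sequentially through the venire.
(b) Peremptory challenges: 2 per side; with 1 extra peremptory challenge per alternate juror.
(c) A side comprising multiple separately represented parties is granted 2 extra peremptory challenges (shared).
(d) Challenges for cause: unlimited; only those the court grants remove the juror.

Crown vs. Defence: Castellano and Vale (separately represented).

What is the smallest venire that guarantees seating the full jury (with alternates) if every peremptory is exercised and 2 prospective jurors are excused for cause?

19

Seats to fill: 8 + 1 alternates = 9.
Peremptories — Crown: 2 + 1×1 = 3; Defence: 2 + 1×1 + 2 = 5; total 8.
For-cause removals: 2.
Minimum venire: 9 + 8 + 2 = 19.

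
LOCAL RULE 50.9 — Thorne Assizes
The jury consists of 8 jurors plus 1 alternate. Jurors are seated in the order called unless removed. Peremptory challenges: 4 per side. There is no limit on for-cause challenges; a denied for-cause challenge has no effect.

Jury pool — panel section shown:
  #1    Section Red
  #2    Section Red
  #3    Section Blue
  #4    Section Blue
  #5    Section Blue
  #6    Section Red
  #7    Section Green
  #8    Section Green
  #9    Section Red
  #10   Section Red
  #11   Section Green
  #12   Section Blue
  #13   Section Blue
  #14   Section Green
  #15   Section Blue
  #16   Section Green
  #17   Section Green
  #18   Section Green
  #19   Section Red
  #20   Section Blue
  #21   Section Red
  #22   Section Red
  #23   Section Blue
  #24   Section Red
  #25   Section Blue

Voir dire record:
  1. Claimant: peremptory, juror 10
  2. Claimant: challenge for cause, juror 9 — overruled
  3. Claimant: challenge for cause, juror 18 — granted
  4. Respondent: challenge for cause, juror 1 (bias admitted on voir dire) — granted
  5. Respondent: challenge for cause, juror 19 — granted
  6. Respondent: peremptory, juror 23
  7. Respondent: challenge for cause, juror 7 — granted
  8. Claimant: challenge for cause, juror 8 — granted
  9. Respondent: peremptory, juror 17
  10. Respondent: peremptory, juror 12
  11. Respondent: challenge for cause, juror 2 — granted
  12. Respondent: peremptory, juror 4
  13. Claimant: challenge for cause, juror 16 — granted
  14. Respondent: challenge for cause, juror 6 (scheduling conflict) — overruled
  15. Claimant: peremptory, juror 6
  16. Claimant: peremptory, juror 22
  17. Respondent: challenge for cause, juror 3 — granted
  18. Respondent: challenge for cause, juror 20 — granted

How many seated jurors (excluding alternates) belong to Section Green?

Removed: #1, #2, #3, #4, #6, #7, #8, #10, #12, #16, #17, #18, #19, #20, #22, #23.
Seated jurors 1–8: #5, #9, #11, #13, #14, #15, #21, #24 (alternates #25 not counted).
Of those, in Section Green: #11, #14 → 2.

2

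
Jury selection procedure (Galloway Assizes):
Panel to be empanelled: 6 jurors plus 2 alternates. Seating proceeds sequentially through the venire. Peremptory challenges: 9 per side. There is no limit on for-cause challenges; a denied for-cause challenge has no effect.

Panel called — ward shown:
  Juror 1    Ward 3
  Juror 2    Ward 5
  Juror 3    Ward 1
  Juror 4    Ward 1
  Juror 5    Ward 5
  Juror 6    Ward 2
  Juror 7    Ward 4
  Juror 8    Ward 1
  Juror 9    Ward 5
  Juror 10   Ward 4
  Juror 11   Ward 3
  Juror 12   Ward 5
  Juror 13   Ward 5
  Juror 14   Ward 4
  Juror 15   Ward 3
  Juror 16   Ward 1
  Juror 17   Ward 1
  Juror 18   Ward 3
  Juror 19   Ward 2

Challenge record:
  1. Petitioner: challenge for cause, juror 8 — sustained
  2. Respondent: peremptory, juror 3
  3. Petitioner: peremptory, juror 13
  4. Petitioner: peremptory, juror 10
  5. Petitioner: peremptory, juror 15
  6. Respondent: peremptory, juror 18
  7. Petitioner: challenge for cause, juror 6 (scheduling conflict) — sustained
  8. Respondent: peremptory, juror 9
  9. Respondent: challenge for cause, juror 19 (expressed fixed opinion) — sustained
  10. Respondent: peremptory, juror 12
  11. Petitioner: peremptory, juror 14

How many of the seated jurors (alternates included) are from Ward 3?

Removed: #3, #6, #8, #9, #10, #12, #13, #14, #15, #18, #19.
Seated (8 incl. alternates): #1, #2, #4, #5, #7, #11, #16, #17.
Of those, in Ward 3: #1, #11 → 2.

2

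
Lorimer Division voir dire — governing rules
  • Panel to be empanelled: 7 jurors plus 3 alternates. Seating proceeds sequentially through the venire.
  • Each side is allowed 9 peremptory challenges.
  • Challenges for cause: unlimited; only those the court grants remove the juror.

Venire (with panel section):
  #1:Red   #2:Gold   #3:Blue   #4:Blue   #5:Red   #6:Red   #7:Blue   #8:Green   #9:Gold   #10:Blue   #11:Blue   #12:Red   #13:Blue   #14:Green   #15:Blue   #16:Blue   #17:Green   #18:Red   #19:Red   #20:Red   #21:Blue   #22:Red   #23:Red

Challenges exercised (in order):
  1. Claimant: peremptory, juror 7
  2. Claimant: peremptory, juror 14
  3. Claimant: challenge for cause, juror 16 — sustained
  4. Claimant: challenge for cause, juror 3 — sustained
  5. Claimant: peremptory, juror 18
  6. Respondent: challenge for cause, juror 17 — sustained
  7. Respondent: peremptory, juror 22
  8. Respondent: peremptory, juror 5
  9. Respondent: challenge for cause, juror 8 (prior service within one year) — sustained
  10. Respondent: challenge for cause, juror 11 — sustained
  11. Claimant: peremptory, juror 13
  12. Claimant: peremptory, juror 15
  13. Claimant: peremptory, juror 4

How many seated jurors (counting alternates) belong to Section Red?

6

Removed: #3, #4, #5, #7, #8, #11, #13, #14, #15, #16, #17, #18, #22.
Seated (10 incl. alternates): #1, #2, #6, #9, #10, #12, #19, #20, #21, #23.
Of those, in Section Red: #1, #6, #12, #19, #20, #23 → 6.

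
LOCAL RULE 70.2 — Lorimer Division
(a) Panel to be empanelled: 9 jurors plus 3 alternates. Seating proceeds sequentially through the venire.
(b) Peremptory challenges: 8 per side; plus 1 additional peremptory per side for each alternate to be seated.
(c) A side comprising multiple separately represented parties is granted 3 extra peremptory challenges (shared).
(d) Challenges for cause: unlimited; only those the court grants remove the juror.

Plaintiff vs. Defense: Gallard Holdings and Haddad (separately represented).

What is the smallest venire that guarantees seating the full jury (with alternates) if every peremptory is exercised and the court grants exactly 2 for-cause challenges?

39

Seats to fill: 9 + 3 alternates = 12.
Peremptories — Plaintiff: 8 + 1×3 = 11; Defense: 8 + 1×3 + 3 = 14; total 25.
For-cause removals: 2.
Minimum venire: 12 + 25 + 2 = 39.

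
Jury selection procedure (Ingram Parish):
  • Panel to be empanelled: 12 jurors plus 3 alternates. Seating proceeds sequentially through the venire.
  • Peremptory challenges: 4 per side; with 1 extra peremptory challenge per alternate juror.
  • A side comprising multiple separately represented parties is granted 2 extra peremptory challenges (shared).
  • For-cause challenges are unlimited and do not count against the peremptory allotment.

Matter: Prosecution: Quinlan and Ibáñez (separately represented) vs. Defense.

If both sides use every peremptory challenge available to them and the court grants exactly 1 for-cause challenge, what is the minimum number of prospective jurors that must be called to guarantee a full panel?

Seats to fill: 12 + 3 alternates = 15.
Peremptories — Prosecution: 4 + 1×3 + 2 = 9; Defense: 4 + 1×3 = 7; total 16.
For-cause removals: 1.
Minimum venire: 15 + 16 + 1 = 32.

32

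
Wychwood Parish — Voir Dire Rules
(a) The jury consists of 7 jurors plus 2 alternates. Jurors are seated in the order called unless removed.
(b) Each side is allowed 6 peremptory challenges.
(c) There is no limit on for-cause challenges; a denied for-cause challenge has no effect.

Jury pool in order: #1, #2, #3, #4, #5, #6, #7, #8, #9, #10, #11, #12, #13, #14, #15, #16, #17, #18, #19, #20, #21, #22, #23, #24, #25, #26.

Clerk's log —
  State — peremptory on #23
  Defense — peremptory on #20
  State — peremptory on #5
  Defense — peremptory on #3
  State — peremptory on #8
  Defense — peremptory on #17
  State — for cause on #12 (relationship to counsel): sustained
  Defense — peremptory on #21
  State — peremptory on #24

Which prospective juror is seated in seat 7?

Removed: #3, #5, #8, #12, #17, #20, #21, #23, #24.
Seating in order: seats 1–7 → #1, #2, #4, #6, #7, #9, #10; alternates → #11, #13.
So seat 7 is #10.

10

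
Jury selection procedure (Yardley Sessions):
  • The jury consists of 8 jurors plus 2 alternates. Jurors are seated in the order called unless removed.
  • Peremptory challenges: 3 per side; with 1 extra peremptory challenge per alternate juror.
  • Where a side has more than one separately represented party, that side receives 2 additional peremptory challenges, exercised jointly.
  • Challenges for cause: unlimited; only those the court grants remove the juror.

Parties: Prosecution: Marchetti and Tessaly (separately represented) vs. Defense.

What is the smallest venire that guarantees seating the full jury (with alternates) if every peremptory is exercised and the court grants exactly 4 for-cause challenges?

Seats to fill: 8 + 2 alternates = 10.
Peremptories — Prosecution: 3 + 1×2 + 2 = 7; Defense: 3 + 1×2 = 5; total 12.
For-cause removals: 4.
Minimum venire: 10 + 12 + 4 = 26.

26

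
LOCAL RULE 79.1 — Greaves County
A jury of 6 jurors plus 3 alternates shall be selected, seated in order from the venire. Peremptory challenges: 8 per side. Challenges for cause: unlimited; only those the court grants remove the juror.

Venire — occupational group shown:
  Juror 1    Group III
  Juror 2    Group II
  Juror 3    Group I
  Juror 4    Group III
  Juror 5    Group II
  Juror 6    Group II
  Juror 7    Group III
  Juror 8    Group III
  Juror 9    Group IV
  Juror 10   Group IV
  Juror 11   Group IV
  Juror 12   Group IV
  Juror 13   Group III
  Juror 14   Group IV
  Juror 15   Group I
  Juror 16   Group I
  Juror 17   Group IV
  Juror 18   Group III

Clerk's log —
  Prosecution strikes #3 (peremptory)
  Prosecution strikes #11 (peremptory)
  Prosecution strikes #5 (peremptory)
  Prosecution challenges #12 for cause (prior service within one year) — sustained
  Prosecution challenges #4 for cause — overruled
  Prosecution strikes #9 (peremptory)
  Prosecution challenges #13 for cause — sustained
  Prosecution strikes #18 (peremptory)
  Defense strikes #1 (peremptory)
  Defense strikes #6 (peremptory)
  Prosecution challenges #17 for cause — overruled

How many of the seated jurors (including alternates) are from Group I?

Removed: #1, #3, #5, #6, #9, #11, #12, #13, #18.
Seated (9 incl. alternates): #2, #4, #7, #8, #10, #14, #15, #16, #17.
Of those, in Group I: #15, #16 → 2.

2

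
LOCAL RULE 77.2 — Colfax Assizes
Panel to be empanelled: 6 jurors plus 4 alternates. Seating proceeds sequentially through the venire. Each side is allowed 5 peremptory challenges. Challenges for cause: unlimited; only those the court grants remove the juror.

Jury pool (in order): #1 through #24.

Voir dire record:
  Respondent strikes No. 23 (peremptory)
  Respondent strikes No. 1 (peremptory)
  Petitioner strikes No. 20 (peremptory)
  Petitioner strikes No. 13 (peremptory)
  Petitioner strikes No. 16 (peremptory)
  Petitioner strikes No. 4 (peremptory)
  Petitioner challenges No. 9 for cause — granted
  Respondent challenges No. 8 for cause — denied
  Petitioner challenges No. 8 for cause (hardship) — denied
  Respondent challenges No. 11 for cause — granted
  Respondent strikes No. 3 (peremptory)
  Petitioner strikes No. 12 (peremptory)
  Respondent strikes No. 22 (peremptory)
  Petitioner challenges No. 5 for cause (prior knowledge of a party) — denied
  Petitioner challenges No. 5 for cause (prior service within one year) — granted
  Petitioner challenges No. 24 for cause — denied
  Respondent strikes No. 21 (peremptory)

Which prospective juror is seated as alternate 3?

18

Removed: #1, #3, #4, #5, #9, #11, #12, #13, #16, #20, #21, #22, #23. (#8, #24 stay — for-cause denied.)
Seating in order: seats 1–6 → #2, #6, #7, #8, #10, #14; alternates → #15, #17, #18, #19.
So alternate 3 is #18.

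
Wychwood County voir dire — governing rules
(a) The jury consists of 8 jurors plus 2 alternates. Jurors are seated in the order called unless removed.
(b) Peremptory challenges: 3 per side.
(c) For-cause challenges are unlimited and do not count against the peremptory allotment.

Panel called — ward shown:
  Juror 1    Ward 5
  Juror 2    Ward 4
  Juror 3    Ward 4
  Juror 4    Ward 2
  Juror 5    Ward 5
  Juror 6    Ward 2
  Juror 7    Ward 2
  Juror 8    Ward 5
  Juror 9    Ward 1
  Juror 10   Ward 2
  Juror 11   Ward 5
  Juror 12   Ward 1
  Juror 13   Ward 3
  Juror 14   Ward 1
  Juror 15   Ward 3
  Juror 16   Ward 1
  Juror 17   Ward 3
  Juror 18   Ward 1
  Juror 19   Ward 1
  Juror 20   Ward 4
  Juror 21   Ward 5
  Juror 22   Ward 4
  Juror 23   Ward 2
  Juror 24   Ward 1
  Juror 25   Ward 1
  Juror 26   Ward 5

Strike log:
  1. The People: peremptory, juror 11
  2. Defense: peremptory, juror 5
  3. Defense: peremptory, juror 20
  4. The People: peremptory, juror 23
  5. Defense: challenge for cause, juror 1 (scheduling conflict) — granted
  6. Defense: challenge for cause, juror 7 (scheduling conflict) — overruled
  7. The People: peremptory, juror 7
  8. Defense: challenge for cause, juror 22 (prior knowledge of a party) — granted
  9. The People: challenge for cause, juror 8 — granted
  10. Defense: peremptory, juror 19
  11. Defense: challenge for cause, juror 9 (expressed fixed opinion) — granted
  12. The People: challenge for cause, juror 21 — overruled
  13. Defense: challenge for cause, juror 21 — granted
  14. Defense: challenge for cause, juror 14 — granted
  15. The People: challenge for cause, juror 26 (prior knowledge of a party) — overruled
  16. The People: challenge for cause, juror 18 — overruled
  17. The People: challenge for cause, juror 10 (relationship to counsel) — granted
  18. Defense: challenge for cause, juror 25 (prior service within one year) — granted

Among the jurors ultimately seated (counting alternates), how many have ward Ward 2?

Removed: #1, #5, #7, #8, #9, #10, #11, #14, #19, #20, #21, #22, #23, #25.
Seated (10 incl. alternates): #2, #3, #4, #6, #12, #13, #15, #16, #17, #18.
Of those, in Ward 2: #4, #6 → 2.

2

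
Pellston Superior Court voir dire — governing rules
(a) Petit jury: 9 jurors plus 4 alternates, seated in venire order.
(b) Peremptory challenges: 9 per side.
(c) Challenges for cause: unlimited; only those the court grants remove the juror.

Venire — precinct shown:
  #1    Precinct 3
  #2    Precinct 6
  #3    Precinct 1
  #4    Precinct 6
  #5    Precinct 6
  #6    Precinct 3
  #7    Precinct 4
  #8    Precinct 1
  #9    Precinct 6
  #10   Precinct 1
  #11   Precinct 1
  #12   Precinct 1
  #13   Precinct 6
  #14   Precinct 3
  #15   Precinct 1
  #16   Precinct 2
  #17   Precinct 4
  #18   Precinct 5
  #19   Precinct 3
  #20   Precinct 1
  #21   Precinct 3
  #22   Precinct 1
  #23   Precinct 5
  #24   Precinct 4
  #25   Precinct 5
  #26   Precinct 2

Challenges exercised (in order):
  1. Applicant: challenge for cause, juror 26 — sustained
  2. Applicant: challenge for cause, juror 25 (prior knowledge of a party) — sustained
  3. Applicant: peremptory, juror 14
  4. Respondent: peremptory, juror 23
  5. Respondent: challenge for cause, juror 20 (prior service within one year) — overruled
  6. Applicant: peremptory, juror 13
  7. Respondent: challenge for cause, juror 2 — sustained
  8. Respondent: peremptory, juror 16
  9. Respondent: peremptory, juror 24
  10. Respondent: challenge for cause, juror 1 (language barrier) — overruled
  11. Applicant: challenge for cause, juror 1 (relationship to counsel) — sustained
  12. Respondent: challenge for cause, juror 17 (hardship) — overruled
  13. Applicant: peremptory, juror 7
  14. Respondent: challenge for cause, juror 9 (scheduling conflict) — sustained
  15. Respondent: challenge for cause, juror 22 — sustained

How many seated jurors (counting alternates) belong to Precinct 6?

Removed: #1, #2, #7, #9, #13, #14, #16, #22, #23, #24, #25, #26.
Seated (13 incl. alternates): #3, #4, #5, #6, #8, #10, #11, #12, #15, #17, #18, #19, #20.
Of those, in Precinct 6: #4, #5 → 2.

2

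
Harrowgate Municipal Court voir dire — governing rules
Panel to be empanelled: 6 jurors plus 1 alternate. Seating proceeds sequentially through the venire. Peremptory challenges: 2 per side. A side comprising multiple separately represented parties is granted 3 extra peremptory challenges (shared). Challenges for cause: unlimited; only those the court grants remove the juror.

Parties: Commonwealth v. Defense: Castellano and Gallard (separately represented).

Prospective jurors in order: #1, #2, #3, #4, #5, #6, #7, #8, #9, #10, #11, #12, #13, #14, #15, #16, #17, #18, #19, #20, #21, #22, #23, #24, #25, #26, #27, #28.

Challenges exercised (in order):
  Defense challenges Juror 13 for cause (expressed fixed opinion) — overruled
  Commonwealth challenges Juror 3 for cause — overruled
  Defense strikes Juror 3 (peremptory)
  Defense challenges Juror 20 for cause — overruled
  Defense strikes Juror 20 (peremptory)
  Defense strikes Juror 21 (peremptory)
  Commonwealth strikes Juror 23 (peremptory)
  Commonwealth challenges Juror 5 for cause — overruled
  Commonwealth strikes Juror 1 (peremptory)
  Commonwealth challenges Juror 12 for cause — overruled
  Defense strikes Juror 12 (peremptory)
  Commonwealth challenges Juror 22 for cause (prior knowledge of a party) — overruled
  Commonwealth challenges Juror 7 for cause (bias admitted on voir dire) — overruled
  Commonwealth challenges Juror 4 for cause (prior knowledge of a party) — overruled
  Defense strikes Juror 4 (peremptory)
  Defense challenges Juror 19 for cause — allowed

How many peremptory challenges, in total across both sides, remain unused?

Commonwealth allotment: 2. Defense allotment: 2 base + 3 multi-party = 5.
Commonwealth peremptories used: #23, #1 — 2 (for-cause on #3, #5, #12, #22, #7, #4 don't count).
Defense peremptories used: #3, #20, #21, #12, #4 — 5 (for-cause on #13, #20, #19 don't count).
Remaining: (2 − 2) + (5 − 5) = 0.

0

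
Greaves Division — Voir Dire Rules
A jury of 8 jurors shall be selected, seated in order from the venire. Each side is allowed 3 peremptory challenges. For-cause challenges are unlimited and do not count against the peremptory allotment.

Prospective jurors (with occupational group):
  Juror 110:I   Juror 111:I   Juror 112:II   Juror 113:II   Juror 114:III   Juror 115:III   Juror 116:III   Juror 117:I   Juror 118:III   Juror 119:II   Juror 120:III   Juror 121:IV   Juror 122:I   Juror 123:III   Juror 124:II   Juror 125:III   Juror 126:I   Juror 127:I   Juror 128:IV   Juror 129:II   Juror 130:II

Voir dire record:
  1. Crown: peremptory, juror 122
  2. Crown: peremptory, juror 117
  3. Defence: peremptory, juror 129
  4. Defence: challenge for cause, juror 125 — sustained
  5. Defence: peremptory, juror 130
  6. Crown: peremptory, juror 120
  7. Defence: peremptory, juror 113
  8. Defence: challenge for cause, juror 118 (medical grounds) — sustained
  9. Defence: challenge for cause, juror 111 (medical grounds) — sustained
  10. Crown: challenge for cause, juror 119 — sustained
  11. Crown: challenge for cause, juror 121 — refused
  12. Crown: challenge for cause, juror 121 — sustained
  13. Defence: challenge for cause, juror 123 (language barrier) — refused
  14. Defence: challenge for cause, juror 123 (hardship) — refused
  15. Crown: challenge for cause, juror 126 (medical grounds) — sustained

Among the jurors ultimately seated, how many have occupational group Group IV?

Removed: #111, #113, #117, #118, #119, #120, #121, #122, #125, #126, #129, #130.
Seated jurors 1–8: #110, #112, #114, #115, #116, #123, #124, #127.
None of those are in Group IV → 0.

0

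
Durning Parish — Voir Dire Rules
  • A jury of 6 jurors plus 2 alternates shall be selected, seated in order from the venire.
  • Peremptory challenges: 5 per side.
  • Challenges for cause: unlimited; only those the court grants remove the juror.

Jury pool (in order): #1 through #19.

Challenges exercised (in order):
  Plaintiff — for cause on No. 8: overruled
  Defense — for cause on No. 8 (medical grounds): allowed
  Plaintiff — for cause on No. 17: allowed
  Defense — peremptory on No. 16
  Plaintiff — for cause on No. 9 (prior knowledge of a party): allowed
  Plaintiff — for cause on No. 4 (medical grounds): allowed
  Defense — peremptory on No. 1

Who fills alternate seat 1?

Removed: #1, #4, #8, #9, #16, #17.
Filling seats in venire order through position 7: #2, #3, #5, #6, #7, #10, #11.
So alternate 1 is #11.

11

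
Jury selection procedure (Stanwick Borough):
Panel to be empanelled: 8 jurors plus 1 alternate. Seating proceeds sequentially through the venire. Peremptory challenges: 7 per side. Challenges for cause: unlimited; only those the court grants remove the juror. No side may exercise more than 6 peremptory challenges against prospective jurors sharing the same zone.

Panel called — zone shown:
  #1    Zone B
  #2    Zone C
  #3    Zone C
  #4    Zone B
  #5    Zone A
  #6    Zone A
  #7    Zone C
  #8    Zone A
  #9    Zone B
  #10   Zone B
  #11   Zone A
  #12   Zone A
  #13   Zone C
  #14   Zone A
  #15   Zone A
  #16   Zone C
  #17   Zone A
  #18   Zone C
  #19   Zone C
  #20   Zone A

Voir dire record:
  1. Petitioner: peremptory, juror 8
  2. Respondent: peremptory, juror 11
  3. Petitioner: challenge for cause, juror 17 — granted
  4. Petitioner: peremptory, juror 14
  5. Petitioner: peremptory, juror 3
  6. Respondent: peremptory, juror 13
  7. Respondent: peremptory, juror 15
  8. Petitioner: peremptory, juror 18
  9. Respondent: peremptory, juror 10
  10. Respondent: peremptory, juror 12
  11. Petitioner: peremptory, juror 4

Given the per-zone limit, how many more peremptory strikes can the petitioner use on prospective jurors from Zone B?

2

Petitioner peremptories so far: #8, #14, #3, #18, #4 — 5 of 7 used, 2 left overall.
Against Zone B: #4 — 1 used; per-zone cap 6 leaves 5.
Binding limit: min(2, 5) = 2.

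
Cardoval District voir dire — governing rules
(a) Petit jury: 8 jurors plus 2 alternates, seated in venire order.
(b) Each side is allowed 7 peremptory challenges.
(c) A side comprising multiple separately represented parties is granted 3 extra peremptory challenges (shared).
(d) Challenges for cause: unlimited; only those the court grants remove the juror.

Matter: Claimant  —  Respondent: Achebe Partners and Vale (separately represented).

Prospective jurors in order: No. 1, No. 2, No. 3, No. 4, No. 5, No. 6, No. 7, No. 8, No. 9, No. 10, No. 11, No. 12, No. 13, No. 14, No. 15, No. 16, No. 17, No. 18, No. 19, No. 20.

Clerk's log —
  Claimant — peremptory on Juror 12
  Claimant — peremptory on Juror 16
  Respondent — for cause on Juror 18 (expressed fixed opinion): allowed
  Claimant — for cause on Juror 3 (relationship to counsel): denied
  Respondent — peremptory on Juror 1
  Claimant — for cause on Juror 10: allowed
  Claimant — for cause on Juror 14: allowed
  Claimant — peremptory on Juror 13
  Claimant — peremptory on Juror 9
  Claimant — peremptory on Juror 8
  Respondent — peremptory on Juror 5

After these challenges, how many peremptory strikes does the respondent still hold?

Respondent allotment: 7 base + 3 multi-party = 10.
Respondent peremptories used: #1, #5 — 2 (the for-cause on #18 doesn't count).
Remaining: 10 − 2 = 8.

8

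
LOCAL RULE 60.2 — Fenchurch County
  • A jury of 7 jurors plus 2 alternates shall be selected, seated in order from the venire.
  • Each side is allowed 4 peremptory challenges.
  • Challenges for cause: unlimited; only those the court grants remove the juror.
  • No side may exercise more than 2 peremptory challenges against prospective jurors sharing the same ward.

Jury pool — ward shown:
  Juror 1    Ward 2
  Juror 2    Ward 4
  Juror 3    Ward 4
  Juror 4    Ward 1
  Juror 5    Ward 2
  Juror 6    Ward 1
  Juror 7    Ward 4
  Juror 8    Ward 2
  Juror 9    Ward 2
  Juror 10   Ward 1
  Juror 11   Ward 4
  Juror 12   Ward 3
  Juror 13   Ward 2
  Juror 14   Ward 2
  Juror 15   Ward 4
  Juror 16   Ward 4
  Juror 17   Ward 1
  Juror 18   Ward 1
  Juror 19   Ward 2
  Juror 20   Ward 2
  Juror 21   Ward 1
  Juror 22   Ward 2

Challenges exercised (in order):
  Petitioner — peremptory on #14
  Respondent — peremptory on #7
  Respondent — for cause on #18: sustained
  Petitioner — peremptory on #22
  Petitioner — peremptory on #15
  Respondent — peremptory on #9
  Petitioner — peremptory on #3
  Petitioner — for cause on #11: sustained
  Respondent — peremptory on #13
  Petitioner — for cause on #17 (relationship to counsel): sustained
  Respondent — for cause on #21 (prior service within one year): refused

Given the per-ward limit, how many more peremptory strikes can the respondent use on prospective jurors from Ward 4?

1

Respondent peremptories so far: #7, #9, #13 — 3 of 4 used, 1 left overall.
Against Ward 4: #7 — 1 used; per-ward cap 2 leaves 1.
Binding limit: min(1, 1) = 1.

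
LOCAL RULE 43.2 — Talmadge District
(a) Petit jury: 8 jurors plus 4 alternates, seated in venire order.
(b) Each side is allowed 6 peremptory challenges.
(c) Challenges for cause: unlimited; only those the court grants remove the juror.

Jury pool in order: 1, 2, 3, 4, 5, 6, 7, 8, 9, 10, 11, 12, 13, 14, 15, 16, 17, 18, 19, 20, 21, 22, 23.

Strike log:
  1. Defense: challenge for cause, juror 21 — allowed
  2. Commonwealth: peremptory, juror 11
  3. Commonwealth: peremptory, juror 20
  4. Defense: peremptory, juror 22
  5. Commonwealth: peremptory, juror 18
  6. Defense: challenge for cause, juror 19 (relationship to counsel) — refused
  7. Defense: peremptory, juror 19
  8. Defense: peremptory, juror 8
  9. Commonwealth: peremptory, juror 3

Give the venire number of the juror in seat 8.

10

Removed: #3, #8, #11, #18, #19, #20, #21, #22.
Filling seats in venire order through position 8: #1, #2, #4, #5, #6, #7, #9, #10.
So seat 8 is #10.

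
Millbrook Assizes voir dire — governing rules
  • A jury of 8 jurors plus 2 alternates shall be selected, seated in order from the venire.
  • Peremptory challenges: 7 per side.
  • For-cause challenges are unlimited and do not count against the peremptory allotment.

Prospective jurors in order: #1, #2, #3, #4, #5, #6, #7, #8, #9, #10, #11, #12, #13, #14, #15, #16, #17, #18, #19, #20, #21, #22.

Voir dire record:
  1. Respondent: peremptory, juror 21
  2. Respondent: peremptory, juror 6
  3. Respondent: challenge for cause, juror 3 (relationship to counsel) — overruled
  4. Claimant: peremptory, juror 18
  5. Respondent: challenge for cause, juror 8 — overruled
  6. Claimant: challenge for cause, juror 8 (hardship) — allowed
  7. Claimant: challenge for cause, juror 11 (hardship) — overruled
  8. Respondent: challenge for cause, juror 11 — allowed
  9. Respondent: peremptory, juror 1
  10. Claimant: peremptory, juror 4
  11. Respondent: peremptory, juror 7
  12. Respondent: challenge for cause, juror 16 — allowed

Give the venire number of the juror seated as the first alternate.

Removed: #1, #4, #6, #7, #8, #11, #16, #18, #21. (#3 stays — for-cause denied.)
Filling seats in venire order through position 9: #2, #3, #5, #9, #10, #12, #13, #14, #15.
So alternate 1 is #15.

15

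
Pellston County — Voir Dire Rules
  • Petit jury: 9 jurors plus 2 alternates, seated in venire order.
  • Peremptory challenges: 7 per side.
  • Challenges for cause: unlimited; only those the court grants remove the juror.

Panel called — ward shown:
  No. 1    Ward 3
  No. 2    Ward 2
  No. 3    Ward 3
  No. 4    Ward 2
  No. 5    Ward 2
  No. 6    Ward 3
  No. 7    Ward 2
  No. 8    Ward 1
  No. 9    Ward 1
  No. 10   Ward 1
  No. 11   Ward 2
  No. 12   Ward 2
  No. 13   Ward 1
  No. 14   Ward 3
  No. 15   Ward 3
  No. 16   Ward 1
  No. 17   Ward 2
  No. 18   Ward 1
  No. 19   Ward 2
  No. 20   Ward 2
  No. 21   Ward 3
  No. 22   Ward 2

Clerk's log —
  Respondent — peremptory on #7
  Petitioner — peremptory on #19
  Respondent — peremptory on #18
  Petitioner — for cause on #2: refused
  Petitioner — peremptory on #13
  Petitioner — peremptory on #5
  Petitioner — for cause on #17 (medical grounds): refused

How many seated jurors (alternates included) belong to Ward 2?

4

Removed: #5, #7, #13, #18, #19.
Seated (11 incl. alternates): #1, #2, #3, #4, #6, #8, #9, #10, #11, #12, #14.
Of those, in Ward 2: #2, #4, #11, #12 → 4.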